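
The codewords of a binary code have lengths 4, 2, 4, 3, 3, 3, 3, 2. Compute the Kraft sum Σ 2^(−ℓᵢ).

With common denominator 2^4 = 16: Σ 2^(−ℓᵢ) = 1/16 + 4/16 + 1/16 + 2/16 + 2/16 + 2/16 + 2/16 + 4/16 = 18/16 = 1.125.

1.125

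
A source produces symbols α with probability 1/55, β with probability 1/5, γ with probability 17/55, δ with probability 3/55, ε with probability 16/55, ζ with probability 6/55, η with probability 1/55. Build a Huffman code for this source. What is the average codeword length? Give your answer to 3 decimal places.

Repeatedly combine the two least-probable nodes; the expected code length is the sum of the merged weights.
merge 1/55 + 1/55 → 2/55
merge 2/55 + 3/55 → 1/11
merge 1/11 + 6/55 → 1/5
merge 1/5 + 1/5 → 2/5
merge 16/55 + 17/55 → 3/5
merge 2/5 + 3/5 → 1
L = 2/55 + 1/11 + 1/5 + 2/5 + 3/5 + 1 = 128/55 ≈ 2.327 bits/symbol.

2.327 bits/symbol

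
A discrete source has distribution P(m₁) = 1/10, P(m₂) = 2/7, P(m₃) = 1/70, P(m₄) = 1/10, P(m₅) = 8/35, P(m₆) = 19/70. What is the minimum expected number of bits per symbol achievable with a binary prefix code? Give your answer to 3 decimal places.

Repeatedly combine the two least-probable nodes; the expected code length is the sum of the merged weights.
merge 1/70 + 1/10 → 4/35
merge 1/10 + 4/35 → 3/14
merge 3/14 + 8/35 → 31/70
merge 19/70 + 2/7 → 39/70
merge 31/70 + 39/70 → 1
L = 4/35 + 3/14 + 31/70 + 39/70 + 1 = 163/70 ≈ 2.329 bits/symbol.

2.329 bits/symbol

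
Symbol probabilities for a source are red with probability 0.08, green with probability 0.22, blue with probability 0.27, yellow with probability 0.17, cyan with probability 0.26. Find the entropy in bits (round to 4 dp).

2.2220 bits

H = −Σ pᵢ log₂ pᵢ.
−0.08·log₂(0.08) = 0.2915
−0.22·log₂(0.22) = 0.4806
−0.27·log₂(0.27) = 0.5100
−0.17·log₂(0.17) = 0.4346
−0.26·log₂(0.26) = 0.5053
Sum ≈ 2.2220 → 2.2220 bits.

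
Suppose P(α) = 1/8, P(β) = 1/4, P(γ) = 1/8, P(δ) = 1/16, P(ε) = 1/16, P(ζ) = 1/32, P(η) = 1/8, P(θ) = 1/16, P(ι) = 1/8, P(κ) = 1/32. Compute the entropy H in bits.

3.0625 bits

Each probability is a power of 1/2, so log₂(1/p) is an integer.
H = Σ p·log₂(1/p) = 1/8·3 + 1/4·2 + 1/8·3 + 1/16·4 + 1/16·4 + 1/32·5 + 1/8·3 + 1/16·4 + 1/8·3 + 1/32·5 = 3.0625 bits.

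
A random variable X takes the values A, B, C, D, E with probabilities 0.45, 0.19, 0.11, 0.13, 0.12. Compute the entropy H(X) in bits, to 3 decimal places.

2.074 bits

H = −Σ pᵢ log₂ pᵢ.
−0.45·log₂(0.45) = 0.5184
−0.19·log₂(0.19) = 0.4552
−0.11·log₂(0.11) = 0.3503
−0.13·log₂(0.13) = 0.3826
−0.12·log₂(0.12) = 0.3671
Sum ≈ 2.0736 → 2.074 bits.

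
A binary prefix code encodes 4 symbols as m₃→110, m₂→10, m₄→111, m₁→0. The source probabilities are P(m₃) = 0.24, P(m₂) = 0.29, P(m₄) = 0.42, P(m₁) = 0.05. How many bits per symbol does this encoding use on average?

L̄ = Σ pᵢ·ℓᵢ = 0.24·3 + 0.29·2 + 0.42·3 + 0.05·1 = 2.61 bits/symbol.

2.61 bits/symbol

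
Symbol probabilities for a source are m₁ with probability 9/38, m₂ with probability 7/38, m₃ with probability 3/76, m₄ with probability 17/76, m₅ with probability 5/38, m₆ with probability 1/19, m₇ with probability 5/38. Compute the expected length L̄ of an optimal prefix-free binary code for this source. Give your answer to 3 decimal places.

Repeatedly combine the two least-probable nodes; the expected code length is the sum of the merged weights.
merge 3/76 + 1/19 → 7/76
merge 7/76 + 5/38 → 17/76
merge 5/38 + 7/38 → 6/19
merge 17/76 + 17/76 → 17/38
merge 9/38 + 6/19 → 21/38
merge 17/38 + 21/38 → 1
L = 7/76 + 17/76 + 6/19 + 17/38 + 21/38 + 1 = 50/19 ≈ 2.632 bits/symbol.

2.632 bits/symbol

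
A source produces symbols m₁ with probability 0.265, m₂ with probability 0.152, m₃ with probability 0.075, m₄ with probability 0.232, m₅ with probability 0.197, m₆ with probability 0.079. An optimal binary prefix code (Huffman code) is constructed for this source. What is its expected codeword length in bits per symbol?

Repeatedly combine the two least-probable nodes; the expected code length is the sum of the merged weights.
merge 3/40 + 79/1000 → 77/500
merge 19/125 + 77/500 → 153/500
merge 197/1000 + 29/125 → 429/1000
merge 53/200 + 153/500 → 571/1000
merge 429/1000 + 571/1000 → 1
L = 77/500 + 153/500 + 429/1000 + 571/1000 + 1 = 123/50 = 2.46 bits/symbol.

2.46 bits/symbol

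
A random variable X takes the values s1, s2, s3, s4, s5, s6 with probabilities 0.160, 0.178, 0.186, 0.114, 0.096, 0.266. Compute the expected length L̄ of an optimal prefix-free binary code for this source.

2.548 bits/symbol

Repeatedly combine the two least-probable nodes; the expected code length is the sum of the merged weights.
merge 12/125 + 57/500 → 21/100
merge 4/25 + 89/500 → 169/500
merge 93/500 + 21/100 → 99/250
merge 133/500 + 169/500 → 151/250
merge 99/250 + 151/250 → 1
L = 21/100 + 169/500 + 99/250 + 151/250 + 1 = 637/250 = 2.548 bits/symbol.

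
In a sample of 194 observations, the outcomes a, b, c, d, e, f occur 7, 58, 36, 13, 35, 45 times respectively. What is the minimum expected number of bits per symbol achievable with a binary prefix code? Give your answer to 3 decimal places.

2.387 bits/symbol

Probabilities are the counts divided by 194.
Repeatedly combine the two least-probable nodes; the expected code length is the sum of the merged weights.
merge 7/194 + 13/194 → 10/97
merge 10/97 + 35/194 → 55/194
merge 18/97 + 45/194 → 81/194
merge 55/194 + 29/97 → 113/194
merge 81/194 + 113/194 → 1
L = 10/97 + 55/194 + 81/194 + 113/194 + 1 = 463/194 ≈ 2.387 bits/symbol.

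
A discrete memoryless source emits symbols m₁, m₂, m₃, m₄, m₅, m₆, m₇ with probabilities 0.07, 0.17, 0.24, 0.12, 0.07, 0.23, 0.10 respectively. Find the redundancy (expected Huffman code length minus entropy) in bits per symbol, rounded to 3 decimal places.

Entropy H = −Σ p log₂ p ≈ 2.6528 bits.
Huffman merges: 7/100+7/100→7/50; 1/10+3/25→11/50; 7/50+17/100→31/100; 11/50+23/100→9/20; 6/25+31/100→11/20; 9/20+11/20→1. L = 267/100 ≈ 2.6700.
L − H = 2.6700 − 2.6528 = 0.017 bits.

0.017 bits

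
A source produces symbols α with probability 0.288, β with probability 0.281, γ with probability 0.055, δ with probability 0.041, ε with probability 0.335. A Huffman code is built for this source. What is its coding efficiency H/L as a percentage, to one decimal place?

94.4%

Entropy H = −Σ p log₂ p ≈ 1.9795 bits.
Huffman merges: 41/1000+11/200→12/125; 12/125+281/1000→377/1000; 36/125+67/200→623/1000; 377/1000+623/1000→1. L = 262/125 ≈ 2.0960.
Efficiency = H/L = 1.9795/2.0960 = 94.4%.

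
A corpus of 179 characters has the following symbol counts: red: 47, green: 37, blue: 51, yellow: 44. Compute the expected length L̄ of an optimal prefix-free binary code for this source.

Probabilities are the counts divided by 179.
Repeatedly combine the two least-probable nodes; the expected code length is the sum of the merged weights.
merge 37/179 + 44/179 → 81/179
merge 47/179 + 51/179 → 98/179
merge 81/179 + 98/179 → 1
L = 81/179 + 98/179 + 1 = 2 bits/symbol.

2 bits/symbol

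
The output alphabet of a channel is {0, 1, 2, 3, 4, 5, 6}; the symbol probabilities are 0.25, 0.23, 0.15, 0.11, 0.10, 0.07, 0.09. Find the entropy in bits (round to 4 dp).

H = −Σ pᵢ log₂ pᵢ.
−0.25·log₂(0.25) = 0.5000
−0.23·log₂(0.23) = 0.4877
−0.15·log₂(0.15) = 0.4105
−0.11·log₂(0.11) = 0.3503
−0.10·log₂(0.10) = 0.3322
−0.07·log₂(0.07) = 0.2686
−0.09·log₂(0.09) = 0.3127
Sum ≈ 2.6619 → 2.6619 bits.

2.6619 bits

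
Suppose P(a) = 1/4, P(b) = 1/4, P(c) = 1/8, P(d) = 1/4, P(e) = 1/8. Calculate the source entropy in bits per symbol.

Each probability is a power of 1/2, so log₂(1/p) is an integer.
H = Σ p·log₂(1/p) = 1/4·2 + 1/4·2 + 1/8·3 + 1/4·2 + 1/8·3 = 2.25 bits.

2.25 bits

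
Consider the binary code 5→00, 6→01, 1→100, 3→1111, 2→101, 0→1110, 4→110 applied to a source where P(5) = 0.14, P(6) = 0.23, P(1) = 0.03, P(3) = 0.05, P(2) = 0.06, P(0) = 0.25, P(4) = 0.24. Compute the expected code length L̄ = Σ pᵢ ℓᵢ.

2.93 bits/symbol

L̄ = Σ pᵢ·ℓᵢ = 0.14·2 + 0.23·2 + 0.03·3 + 0.05·4 + 0.06·3 + 0.25·4 + 0.24·3 = 2.93 bits/symbol.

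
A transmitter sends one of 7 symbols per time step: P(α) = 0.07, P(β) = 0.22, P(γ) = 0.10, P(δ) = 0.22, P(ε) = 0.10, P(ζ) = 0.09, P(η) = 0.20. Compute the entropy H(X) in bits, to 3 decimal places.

2.671 bits

H = −Σ pᵢ log₂ pᵢ.
−0.07·log₂(0.07) = 0.2686
−0.22·log₂(0.22) = 0.4806
−0.10·log₂(0.10) = 0.3322
−0.22·log₂(0.22) = 0.4806
−0.10·log₂(0.10) = 0.3322
−0.09·log₂(0.09) = 0.3127
−0.20·log₂(0.20) = 0.4644
Sum ≈ 2.6711 → 2.671 bits.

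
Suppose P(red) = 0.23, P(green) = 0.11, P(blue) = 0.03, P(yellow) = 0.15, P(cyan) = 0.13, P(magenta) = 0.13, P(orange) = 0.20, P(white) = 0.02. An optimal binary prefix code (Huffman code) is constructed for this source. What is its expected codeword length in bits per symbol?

Repeatedly combine the two least-probable nodes; the expected code length is the sum of the merged weights.
merge 1/50 + 3/100 → 1/20
merge 1/20 + 11/100 → 4/25
merge 13/100 + 13/100 → 13/50
merge 3/20 + 4/25 → 31/100
merge 1/5 + 23/100 → 43/100
merge 13/50 + 31/100 → 57/100
merge 43/100 + 57/100 → 1
L = 1/20 + 4/25 + 13/50 + 31/100 + 43/100 + 57/100 + 1 = 139/50 = 2.78 bits/symbol.

2.78 bits/symbol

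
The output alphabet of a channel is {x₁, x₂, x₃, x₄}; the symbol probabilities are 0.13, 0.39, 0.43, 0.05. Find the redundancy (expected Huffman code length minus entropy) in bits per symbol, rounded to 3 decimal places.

0.098 bits

Entropy H = −Σ p log₂ p ≈ 1.6521 bits.
Huffman merges: 1/20+13/100→9/50; 9/50+39/100→57/100; 43/100+57/100→1. L = 7/4 ≈ 1.7500.
L − H = 1.7500 − 1.6521 = 0.098 bits.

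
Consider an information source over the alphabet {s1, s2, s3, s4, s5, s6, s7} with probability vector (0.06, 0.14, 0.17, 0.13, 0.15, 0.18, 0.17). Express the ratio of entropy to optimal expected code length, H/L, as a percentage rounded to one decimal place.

Entropy H = −Σ p log₂ p ≈ 2.7483 bits.
Huffman merges: 3/50+13/100→19/100; 7/50+3/20→29/100; 17/100+17/100→17/50; 9/50+19/100→37/100; 29/100+17/50→63/100; 37/100+63/100→1. L = 141/50 ≈ 2.8200.
Efficiency = H/L = 2.7483/2.8200 = 97.5%.

97.5%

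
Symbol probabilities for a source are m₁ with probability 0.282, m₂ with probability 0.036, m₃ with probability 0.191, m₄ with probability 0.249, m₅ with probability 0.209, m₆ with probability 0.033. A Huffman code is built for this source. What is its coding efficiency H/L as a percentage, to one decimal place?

97.8%

Entropy H = −Σ p log₂ p ≈ 2.2777 bits.
Huffman merges: 33/1000+9/250→69/1000; 69/1000+191/1000→13/50; 209/1000+249/1000→229/500; 13/50+141/500→271/500; 229/500+271/500→1. L = 2329/1000 ≈ 2.3290.
Efficiency = H/L = 2.2777/2.3290 = 97.8%.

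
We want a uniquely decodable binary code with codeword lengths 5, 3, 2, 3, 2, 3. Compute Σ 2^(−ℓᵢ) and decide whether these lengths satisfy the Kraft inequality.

0.90625; yes

With common denominator 2^5 = 32: Σ 2^(−ℓᵢ) = 1/32 + 4/32 + 8/32 + 4/32 + 8/32 + 4/32 = 29/32 = 0.90625.
Kraft's inequality requires Σ ≤ 1; here Σ = 0.90625 ≤ 1, so such a prefix code exists.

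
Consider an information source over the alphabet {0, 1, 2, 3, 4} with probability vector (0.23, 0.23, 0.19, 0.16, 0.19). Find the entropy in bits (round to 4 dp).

2.3088 bits

H = −Σ pᵢ log₂ pᵢ.
−0.23·log₂(0.23) = 0.4877
−0.23·log₂(0.23) = 0.4877
−0.19·log₂(0.19) = 0.4552
−0.16·log₂(0.16) = 0.4230
−0.19·log₂(0.19) = 0.4552
Sum ≈ 2.3088 → 2.3088 bits.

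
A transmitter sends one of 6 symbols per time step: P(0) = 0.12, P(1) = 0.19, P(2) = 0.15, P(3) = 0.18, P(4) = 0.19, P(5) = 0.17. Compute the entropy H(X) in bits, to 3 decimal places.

H = −Σ pᵢ log₂ pᵢ.
−0.12·log₂(0.12) = 0.3671
−0.19·log₂(0.19) = 0.4552
−0.15·log₂(0.15) = 0.4105
−0.18·log₂(0.18) = 0.4453
−0.19·log₂(0.19) = 0.4552
−0.17·log₂(0.17) = 0.4346
Sum ≈ 2.5680 → 2.568 bits.

2.568 bits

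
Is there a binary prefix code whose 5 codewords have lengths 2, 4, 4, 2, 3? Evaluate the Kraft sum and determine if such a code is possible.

0.75; yes

With common denominator 2^4 = 16: Σ 2^(−ℓᵢ) = 4/16 + 1/16 + 1/16 + 4/16 + 2/16 = 12/16 = 0.75.
Kraft's inequality requires Σ ≤ 1; here Σ = 0.75 ≤ 1, so such a prefix code exists.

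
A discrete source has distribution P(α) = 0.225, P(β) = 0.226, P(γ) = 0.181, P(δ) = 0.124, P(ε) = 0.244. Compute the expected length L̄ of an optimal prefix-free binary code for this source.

Repeatedly combine the two least-probable nodes; the expected code length is the sum of the merged weights.
merge 31/250 + 181/1000 → 61/200
merge 9/40 + 113/500 → 451/1000
merge 61/250 + 61/200 → 549/1000
merge 451/1000 + 549/1000 → 1
L = 61/200 + 451/1000 + 549/1000 + 1 = 461/200 = 2.305 bits/symbol.

2.305 bits/symbol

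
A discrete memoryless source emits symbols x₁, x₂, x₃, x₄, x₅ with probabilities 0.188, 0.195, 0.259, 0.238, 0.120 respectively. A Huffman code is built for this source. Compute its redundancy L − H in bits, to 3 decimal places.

Entropy H = −Σ p log₂ p ≈ 2.2779 bits.
Huffman merges: 3/25+47/250→77/250; 39/200+119/500→433/1000; 259/1000+77/250→567/1000; 433/1000+567/1000→1. L = 577/250 ≈ 2.3080.
L − H = 2.3080 − 2.2779 = 0.030 bits.

0.030 bits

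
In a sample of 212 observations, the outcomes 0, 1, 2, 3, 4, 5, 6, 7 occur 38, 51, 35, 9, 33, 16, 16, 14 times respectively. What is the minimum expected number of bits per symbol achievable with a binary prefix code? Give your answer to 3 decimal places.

Probabilities are the counts divided by 212.
Repeatedly combine the two least-probable nodes; the expected code length is the sum of the merged weights.
merge 9/212 + 7/106 → 23/212
merge 4/53 + 4/53 → 8/53
merge 23/212 + 8/53 → 55/212
merge 33/212 + 35/212 → 17/53
merge 19/106 + 51/212 → 89/212
merge 55/212 + 17/53 → 123/212
merge 89/212 + 123/212 → 1
L = 23/212 + 8/53 + 55/212 + 17/53 + 89/212 + 123/212 + 1 = 301/106 ≈ 2.840 bits/symbol.

2.840 bits/symbol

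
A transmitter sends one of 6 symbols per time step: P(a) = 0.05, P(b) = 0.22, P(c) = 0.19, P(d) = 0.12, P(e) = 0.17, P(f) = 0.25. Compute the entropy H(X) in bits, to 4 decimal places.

2.4536 bits

H = −Σ pᵢ log₂ pᵢ.
−0.05·log₂(0.05) = 0.2161
−0.22·log₂(0.22) = 0.4806
−0.19·log₂(0.19) = 0.4552
−0.12·log₂(0.12) = 0.3671
−0.17·log₂(0.17) = 0.4346
−0.25·log₂(0.25) = 0.5000
Sum ≈ 2.4536 → 2.4536 bits.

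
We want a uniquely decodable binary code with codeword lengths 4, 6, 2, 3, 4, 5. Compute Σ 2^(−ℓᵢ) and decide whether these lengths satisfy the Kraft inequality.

With common denominator 2^6 = 64: Σ 2^(−ℓᵢ) = 4/64 + 1/64 + 16/64 + 8/64 + 4/64 + 2/64 = 35/64 = 0.546875.
Kraft's inequality requires Σ ≤ 1; here Σ = 0.546875 ≤ 1, so such a prefix code exists.

0.546875; yes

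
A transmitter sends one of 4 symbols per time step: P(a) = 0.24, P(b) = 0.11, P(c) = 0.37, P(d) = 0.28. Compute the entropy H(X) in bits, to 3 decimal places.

H = −Σ pᵢ log₂ pᵢ.
−0.24·log₂(0.24) = 0.4941
−0.11·log₂(0.11) = 0.3503
−0.37·log₂(0.37) = 0.5307
−0.28·log₂(0.28) = 0.5142
Sum ≈ 1.8894 → 1.889 bits.

1.889 bits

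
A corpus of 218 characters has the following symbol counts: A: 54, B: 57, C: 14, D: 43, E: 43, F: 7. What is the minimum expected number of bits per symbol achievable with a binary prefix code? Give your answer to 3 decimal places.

Probabilities are the counts divided by 218.
Repeatedly combine the two least-probable nodes; the expected code length is the sum of the merged weights.
merge 7/218 + 7/109 → 21/218
merge 21/218 + 43/218 → 32/109
merge 43/218 + 27/109 → 97/218
merge 57/218 + 32/109 → 121/218
merge 97/218 + 121/218 → 1
L = 21/218 + 32/109 + 97/218 + 121/218 + 1 = 521/218 ≈ 2.390 bits/symbol.

2.390 bits/symbol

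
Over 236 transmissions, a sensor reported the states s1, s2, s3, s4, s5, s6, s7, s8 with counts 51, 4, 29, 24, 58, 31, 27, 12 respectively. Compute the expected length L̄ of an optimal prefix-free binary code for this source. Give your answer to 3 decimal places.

Probabilities are the counts divided by 236.
Repeatedly combine the two least-probable nodes; the expected code length is the sum of the merged weights.
merge 1/59 + 3/59 → 4/59
merge 4/59 + 6/59 → 10/59
merge 27/236 + 29/236 → 14/59
merge 31/236 + 10/59 → 71/236
merge 51/236 + 14/59 → 107/236
merge 29/118 + 71/236 → 129/236
merge 107/236 + 129/236 → 1
L = 4/59 + 10/59 + 14/59 + 71/236 + 107/236 + 129/236 + 1 = 655/236 ≈ 2.775 bits/symbol.

2.775 bits/symbol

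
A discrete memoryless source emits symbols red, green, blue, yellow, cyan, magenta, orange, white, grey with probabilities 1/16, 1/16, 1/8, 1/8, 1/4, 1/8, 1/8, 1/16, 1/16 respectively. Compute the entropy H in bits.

3 bits

Each probability is a power of 1/2, so log₂(1/p) is an integer.
H = Σ p·log₂(1/p) = 1/16·4 + 1/16·4 + 1/8·3 + 1/8·3 + 1/4·2 + 1/8·3 + 1/8·3 + 1/16·4 + 1/16·4 = 3 bits.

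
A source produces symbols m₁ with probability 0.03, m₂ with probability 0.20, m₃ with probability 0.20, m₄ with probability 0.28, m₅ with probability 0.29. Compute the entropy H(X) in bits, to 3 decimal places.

2.113 bits

H = −Σ pᵢ log₂ pᵢ.
−0.03·log₂(0.03) = 0.1518
−0.20·log₂(0.20) = 0.4644
−0.20·log₂(0.20) = 0.4644
−0.28·log₂(0.28) = 0.5142
−0.29·log₂(0.29) = 0.5179
Sum ≈ 2.1127 → 2.113 bits.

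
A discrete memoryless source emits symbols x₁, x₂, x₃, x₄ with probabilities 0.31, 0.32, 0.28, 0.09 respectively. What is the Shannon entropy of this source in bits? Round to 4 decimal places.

1.8767 bits

H = −Σ pᵢ log₂ pᵢ.
−0.31·log₂(0.31) = 0.5238
−0.32·log₂(0.32) = 0.5260
−0.28·log₂(0.28) = 0.5142
−0.09·log₂(0.09) = 0.3127
Sum ≈ 1.8767 → 1.8767 bits.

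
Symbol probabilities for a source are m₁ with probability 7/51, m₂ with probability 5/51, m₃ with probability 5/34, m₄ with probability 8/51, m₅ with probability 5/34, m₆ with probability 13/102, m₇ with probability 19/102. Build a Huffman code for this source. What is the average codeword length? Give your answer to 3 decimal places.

2.814 bits/symbol

Repeatedly combine the two least-probable nodes; the expected code length is the sum of the merged weights.
merge 5/51 + 13/102 → 23/102
merge 7/51 + 5/34 → 29/102
merge 5/34 + 8/51 → 31/102
merge 19/102 + 23/102 → 7/17
merge 29/102 + 31/102 → 10/17
merge 7/17 + 10/17 → 1
L = 23/102 + 29/102 + 31/102 + 7/17 + 10/17 + 1 = 287/102 ≈ 2.814 bits/symbol.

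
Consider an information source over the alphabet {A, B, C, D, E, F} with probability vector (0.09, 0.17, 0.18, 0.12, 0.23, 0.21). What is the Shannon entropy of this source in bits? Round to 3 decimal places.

2.520 bits

H = −Σ pᵢ log₂ pᵢ.
−0.09·log₂(0.09) = 0.3127
−0.17·log₂(0.17) = 0.4346
−0.18·log₂(0.18) = 0.4453
−0.12·log₂(0.12) = 0.3671
−0.23·log₂(0.23) = 0.4877
−0.21·log₂(0.21) = 0.4728
Sum ≈ 2.5201 → 2.520 bits.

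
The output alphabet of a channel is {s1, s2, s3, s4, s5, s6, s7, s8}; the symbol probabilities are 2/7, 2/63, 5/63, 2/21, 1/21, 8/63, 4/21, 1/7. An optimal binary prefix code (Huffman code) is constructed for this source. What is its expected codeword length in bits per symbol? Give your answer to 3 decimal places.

Repeatedly combine the two least-probable nodes; the expected code length is the sum of the merged weights.
merge 2/63 + 1/21 → 5/63
merge 5/63 + 5/63 → 10/63
merge 2/21 + 8/63 → 2/9
merge 1/7 + 10/63 → 19/63
merge 4/21 + 2/9 → 26/63
merge 2/7 + 19/63 → 37/63
merge 26/63 + 37/63 → 1
L = 5/63 + 10/63 + 2/9 + 19/63 + 26/63 + 37/63 + 1 = 58/21 ≈ 2.762 bits/symbol.

2.762 bits/symbol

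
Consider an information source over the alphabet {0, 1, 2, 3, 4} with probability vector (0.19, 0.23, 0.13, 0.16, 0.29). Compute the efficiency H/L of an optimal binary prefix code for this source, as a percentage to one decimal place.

Entropy H = −Σ p log₂ p ≈ 2.2665 bits.
Huffman merges: 13/100+4/25→29/100; 19/100+23/100→21/50; 29/100+29/100→29/50; 21/50+29/50→1. L = 229/100 ≈ 2.2900.
Efficiency = H/L = 2.2665/2.2900 = 99.0%.

99.0%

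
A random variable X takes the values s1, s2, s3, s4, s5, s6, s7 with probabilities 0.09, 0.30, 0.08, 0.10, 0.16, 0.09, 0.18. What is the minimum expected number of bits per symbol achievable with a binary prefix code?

2.69 bits/symbol

Repeatedly combine the two least-probable nodes; the expected code length is the sum of the merged weights.
merge 2/25 + 9/100 → 17/100
merge 9/100 + 1/10 → 19/100
merge 4/25 + 17/100 → 33/100
merge 9/50 + 19/100 → 37/100
merge 3/10 + 33/100 → 63/100
merge 37/100 + 63/100 → 1
L = 17/100 + 19/100 + 33/100 + 37/100 + 63/100 + 1 = 269/100 = 2.69 bits/symbol.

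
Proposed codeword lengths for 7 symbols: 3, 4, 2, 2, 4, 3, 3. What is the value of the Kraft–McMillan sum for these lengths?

1

With common denominator 2^4 = 16: Σ 2^(−ℓᵢ) = 2/16 + 1/16 + 4/16 + 4/16 + 1/16 + 2/16 + 2/16 = 16/16 = 1.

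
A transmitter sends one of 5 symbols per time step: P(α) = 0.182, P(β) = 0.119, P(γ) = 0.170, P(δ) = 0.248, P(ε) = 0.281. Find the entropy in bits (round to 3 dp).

2.261 bits

H = −Σ pᵢ log₂ pᵢ.
−0.182·log₂(0.182) = 0.4474
−0.119·log₂(0.119) = 0.3654
−0.170·log₂(0.170) = 0.4346
−0.248·log₂(0.248) = 0.4989
−0.281·log₂(0.281) = 0.5146
Sum ≈ 2.2609 → 2.261 bits.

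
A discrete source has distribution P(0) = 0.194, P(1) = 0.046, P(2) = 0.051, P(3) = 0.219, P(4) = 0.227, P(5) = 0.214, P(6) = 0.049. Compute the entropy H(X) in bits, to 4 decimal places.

H = −Σ pᵢ log₂ pᵢ.
−0.194·log₂(0.194) = 0.4590
−0.046·log₂(0.046) = 0.2043
−0.051·log₂(0.051) = 0.2190
−0.219·log₂(0.219) = 0.4798
−0.227·log₂(0.227) = 0.4856
−0.214·log₂(0.214) = 0.4760
−0.049·log₂(0.049) = 0.2132
Sum ≈ 2.5369 → 2.5369 bits.

2.5369 bits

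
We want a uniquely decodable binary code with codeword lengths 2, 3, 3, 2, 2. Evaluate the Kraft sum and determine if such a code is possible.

With common denominator 2^3 = 8: Σ 2^(−ℓᵢ) = 2/8 + 1/8 + 1/8 + 2/8 + 2/8 = 8/8 = 1.
Kraft's inequality requires Σ ≤ 1; here Σ = 1 ≤ 1, so such a prefix code exists.

1; yes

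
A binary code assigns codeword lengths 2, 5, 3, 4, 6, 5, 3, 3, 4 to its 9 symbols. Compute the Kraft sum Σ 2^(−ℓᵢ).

0.828125

With common denominator 2^6 = 64: Σ 2^(−ℓᵢ) = 16/64 + 2/64 + 8/64 + 4/64 + 1/64 + 2/64 + 8/64 + 8/64 + 4/64 = 53/64 = 0.828125.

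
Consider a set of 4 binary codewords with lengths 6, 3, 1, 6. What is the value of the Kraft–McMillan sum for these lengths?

0.65625

With common denominator 2^6 = 64: Σ 2^(−ℓᵢ) = 1/64 + 8/64 + 32/64 + 1/64 = 42/64 = 0.65625.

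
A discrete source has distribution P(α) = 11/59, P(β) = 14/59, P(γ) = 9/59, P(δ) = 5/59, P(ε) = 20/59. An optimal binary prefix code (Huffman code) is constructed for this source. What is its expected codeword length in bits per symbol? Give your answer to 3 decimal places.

2.237 bits/symbol

Repeatedly combine the two least-probable nodes; the expected code length is the sum of the merged weights.
merge 5/59 + 9/59 → 14/59
merge 11/59 + 14/59 → 25/59
merge 14/59 + 20/59 → 34/59
merge 25/59 + 34/59 → 1
L = 14/59 + 25/59 + 34/59 + 1 = 132/59 ≈ 2.237 bits/symbol.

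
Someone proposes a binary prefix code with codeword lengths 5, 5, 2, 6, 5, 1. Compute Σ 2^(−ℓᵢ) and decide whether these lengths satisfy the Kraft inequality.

With common denominator 2^6 = 64: Σ 2^(−ℓᵢ) = 2/64 + 2/64 + 16/64 + 1/64 + 2/64 + 32/64 = 55/64 = 0.859375.
Kraft's inequality requires Σ ≤ 1; here Σ = 0.859375 ≤ 1, so such a prefix code exists.

0.859375; yes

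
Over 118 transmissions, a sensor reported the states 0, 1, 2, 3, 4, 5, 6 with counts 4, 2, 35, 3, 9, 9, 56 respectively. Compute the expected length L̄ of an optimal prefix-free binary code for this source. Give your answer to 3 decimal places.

2.025 bits/symbol

Probabilities are the counts divided by 118.
Repeatedly combine the two least-probable nodes; the expected code length is the sum of the merged weights.
merge 1/59 + 3/118 → 5/118
merge 2/59 + 5/118 → 9/118
merge 9/118 + 9/118 → 9/59
merge 9/118 + 9/59 → 27/118
merge 27/118 + 35/118 → 31/59
merge 28/59 + 31/59 → 1
L = 5/118 + 9/118 + 9/59 + 27/118 + 31/59 + 1 = 239/118 ≈ 2.025 bits/symbol.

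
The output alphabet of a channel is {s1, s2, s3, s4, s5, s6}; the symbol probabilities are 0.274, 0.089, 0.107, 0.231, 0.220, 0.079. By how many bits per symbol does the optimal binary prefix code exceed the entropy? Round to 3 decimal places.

0.017 bits

Entropy H = −Σ p log₂ p ≈ 2.4256 bits.
Huffman merges: 79/1000+89/1000→21/125; 107/1000+21/125→11/40; 11/50+231/1000→451/1000; 137/500+11/40→549/1000; 451/1000+549/1000→1. L = 2443/1000 ≈ 2.4430.
L − H = 2.4430 − 2.4256 = 0.017 bits.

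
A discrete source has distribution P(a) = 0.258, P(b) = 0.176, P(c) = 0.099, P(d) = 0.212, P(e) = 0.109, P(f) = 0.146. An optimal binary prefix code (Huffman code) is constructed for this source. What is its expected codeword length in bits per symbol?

Repeatedly combine the two least-probable nodes; the expected code length is the sum of the merged weights.
merge 99/1000 + 109/1000 → 26/125
merge 73/500 + 22/125 → 161/500
merge 26/125 + 53/250 → 21/50
merge 129/500 + 161/500 → 29/50
merge 21/50 + 29/50 → 1
L = 26/125 + 161/500 + 21/50 + 29/50 + 1 = 253/100 = 2.53 bits/symbol.

2.53 bits/symbol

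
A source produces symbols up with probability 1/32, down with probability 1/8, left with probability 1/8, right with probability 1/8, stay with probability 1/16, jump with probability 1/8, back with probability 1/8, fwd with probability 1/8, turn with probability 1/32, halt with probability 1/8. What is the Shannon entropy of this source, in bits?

Each probability is a power of 1/2, so log₂(1/p) is an integer.
H = Σ p·log₂(1/p) = 1/32·5 + 1/8·3 + 1/8·3 + 1/8·3 + 1/16·4 + 1/8·3 + 1/8·3 + 1/8·3 + 1/32·5 + 1/8·3 = 3.1875 bits.

3.1875 bits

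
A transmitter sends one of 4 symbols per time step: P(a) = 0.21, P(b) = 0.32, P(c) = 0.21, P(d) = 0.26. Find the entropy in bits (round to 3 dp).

1.977 bits

H = −Σ pᵢ log₂ pᵢ.
−0.21·log₂(0.21) = 0.4728
−0.32·log₂(0.32) = 0.5260
−0.21·log₂(0.21) = 0.4728
−0.26·log₂(0.26) = 0.5053
Sum ≈ 1.9770 → 1.977 bits.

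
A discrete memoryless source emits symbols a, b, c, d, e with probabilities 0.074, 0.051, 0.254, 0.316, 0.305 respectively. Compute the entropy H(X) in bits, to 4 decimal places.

H = −Σ pᵢ log₂ pᵢ.
−0.074·log₂(0.074) = 0.2780
−0.051·log₂(0.051) = 0.2190
−0.254·log₂(0.254) = 0.5022
−0.316·log₂(0.316) = 0.5252
−0.305·log₂(0.305) = 0.5225
Sum ≈ 2.0468 → 2.0468 bits.

2.0468 bits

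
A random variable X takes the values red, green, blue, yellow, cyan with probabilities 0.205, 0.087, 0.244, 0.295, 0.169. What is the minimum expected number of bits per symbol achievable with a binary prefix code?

2.256 bits/symbol

Repeatedly combine the two least-probable nodes; the expected code length is the sum of the merged weights.
merge 87/1000 + 169/1000 → 32/125
merge 41/200 + 61/250 → 449/1000
merge 32/125 + 59/200 → 551/1000
merge 449/1000 + 551/1000 → 1
L = 32/125 + 449/1000 + 551/1000 + 1 = 282/125 = 2.256 bits/symbol.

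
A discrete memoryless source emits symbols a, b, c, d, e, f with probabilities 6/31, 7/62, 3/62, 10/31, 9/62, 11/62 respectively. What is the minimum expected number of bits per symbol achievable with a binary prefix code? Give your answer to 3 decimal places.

Repeatedly combine the two least-probable nodes; the expected code length is the sum of the merged weights.
merge 3/62 + 7/62 → 5/31
merge 9/62 + 5/31 → 19/62
merge 11/62 + 6/31 → 23/62
merge 19/62 + 10/31 → 39/62
merge 23/62 + 39/62 → 1
L = 5/31 + 19/62 + 23/62 + 39/62 + 1 = 153/62 ≈ 2.468 bits/symbol.

2.468 bits/symbol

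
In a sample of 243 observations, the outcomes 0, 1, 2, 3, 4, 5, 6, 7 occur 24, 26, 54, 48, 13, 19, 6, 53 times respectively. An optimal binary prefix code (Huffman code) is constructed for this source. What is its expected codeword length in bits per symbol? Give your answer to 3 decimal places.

Probabilities are the counts divided by 243.
Repeatedly combine the two least-probable nodes; the expected code length is the sum of the merged weights.
merge 2/81 + 13/243 → 19/243
merge 19/243 + 19/243 → 38/243
merge 8/81 + 26/243 → 50/243
merge 38/243 + 16/81 → 86/243
merge 50/243 + 53/243 → 103/243
merge 2/9 + 86/243 → 140/243
merge 103/243 + 140/243 → 1
L = 19/243 + 38/243 + 50/243 + 86/243 + 103/243 + 140/243 + 1 = 679/243 ≈ 2.794 bits/symbol.

2.794 bits/symbol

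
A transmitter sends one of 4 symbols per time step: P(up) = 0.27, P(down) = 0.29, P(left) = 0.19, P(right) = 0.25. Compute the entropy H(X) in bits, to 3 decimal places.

1.983 bits

H = −Σ pᵢ log₂ pᵢ.
−0.27·log₂(0.27) = 0.5100
−0.29·log₂(0.29) = 0.5179
−0.19·log₂(0.19) = 0.4552
−0.25·log₂(0.25) = 0.5000
Sum ≈ 1.9832 → 1.983 bits.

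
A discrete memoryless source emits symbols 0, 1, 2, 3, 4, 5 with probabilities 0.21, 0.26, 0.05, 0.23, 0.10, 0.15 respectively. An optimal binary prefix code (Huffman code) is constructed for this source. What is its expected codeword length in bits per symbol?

Repeatedly combine the two least-probable nodes; the expected code length is the sum of the merged weights.
merge 1/20 + 1/10 → 3/20
merge 3/20 + 3/20 → 3/10
merge 21/100 + 23/100 → 11/25
merge 13/50 + 3/10 → 14/25
merge 11/25 + 14/25 → 1
L = 3/20 + 3/10 + 11/25 + 14/25 + 1 = 49/20 = 2.45 bits/symbol.

2.45 bits/symbol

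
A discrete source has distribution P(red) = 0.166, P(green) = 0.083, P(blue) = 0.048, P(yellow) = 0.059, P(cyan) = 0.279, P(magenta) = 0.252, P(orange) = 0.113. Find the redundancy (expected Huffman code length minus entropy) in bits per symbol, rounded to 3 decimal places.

Entropy H = −Σ p log₂ p ≈ 2.5497 bits.
Huffman merges: 6/125+59/1000→107/1000; 83/1000+107/1000→19/100; 113/1000+83/500→279/1000; 19/100+63/250→221/500; 279/1000+279/1000→279/500; 221/500+279/500→1. L = 322/125 ≈ 2.5760.
L − H = 2.5760 − 2.5497 = 0.026 bits.

0.026 bits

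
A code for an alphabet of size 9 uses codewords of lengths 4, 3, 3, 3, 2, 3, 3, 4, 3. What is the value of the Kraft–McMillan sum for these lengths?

1.125

With common denominator 2^4 = 16: Σ 2^(−ℓᵢ) = 1/16 + 2/16 + 2/16 + 2/16 + 4/16 + 2/16 + 2/16 + 1/16 + 2/16 = 18/16 = 1.125.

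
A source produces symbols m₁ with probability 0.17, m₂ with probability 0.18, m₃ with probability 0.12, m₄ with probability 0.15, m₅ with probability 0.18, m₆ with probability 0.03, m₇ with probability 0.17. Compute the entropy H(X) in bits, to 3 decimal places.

2.689 bits

H = −Σ pᵢ log₂ pᵢ.
−0.17·log₂(0.17) = 0.4346
−0.18·log₂(0.18) = 0.4453
−0.12·log₂(0.12) = 0.3671
−0.15·log₂(0.15) = 0.4105
−0.18·log₂(0.18) = 0.4453
−0.03·log₂(0.03) = 0.1518
−0.17·log₂(0.17) = 0.4346
Sum ≈ 2.6892 → 2.689 bits.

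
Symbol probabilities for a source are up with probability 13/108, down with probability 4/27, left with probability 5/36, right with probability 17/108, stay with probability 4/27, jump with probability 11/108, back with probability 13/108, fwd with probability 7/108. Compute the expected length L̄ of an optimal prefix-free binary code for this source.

Repeatedly combine the two least-probable nodes; the expected code length is the sum of the merged weights.
merge 7/108 + 11/108 → 1/6
merge 13/108 + 13/108 → 13/54
merge 5/36 + 4/27 → 31/108
merge 4/27 + 17/108 → 11/36
merge 1/6 + 13/54 → 11/27
merge 31/108 + 11/36 → 16/27
merge 11/27 + 16/27 → 1
L = 1/6 + 13/54 + 31/108 + 11/36 + 11/27 + 16/27 + 1 = 3 bits/symbol.

3 bits/symbol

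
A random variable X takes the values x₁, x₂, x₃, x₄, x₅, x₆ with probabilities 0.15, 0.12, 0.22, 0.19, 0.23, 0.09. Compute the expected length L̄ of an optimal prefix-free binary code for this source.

Repeatedly combine the two least-probable nodes; the expected code length is the sum of the merged weights.
merge 9/100 + 3/25 → 21/100
merge 3/20 + 19/100 → 17/50
merge 21/100 + 11/50 → 43/100
merge 23/100 + 17/50 → 57/100
merge 43/100 + 57/100 → 1
L = 21/100 + 17/50 + 43/100 + 57/100 + 1 = 51/20 = 2.55 bits/symbol.

2.55 bits/symbol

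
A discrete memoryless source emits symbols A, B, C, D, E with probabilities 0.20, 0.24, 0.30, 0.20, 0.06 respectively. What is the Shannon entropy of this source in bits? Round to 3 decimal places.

2.188 bits

H = −Σ pᵢ log₂ pᵢ.
−0.20·log₂(0.20) = 0.4644
−0.24·log₂(0.24) = 0.4941
−0.30·log₂(0.30) = 0.5211
−0.20·log₂(0.20) = 0.4644
−0.06·log₂(0.06) = 0.2435
Sum ≈ 2.1875 → 2.188 bits.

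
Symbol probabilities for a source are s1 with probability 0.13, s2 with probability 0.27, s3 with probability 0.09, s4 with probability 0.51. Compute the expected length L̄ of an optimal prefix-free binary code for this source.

1.71 bits/symbol

Repeatedly combine the two least-probable nodes; the expected code length is the sum of the merged weights.
merge 9/100 + 13/100 → 11/50
merge 11/50 + 27/100 → 49/100
merge 49/100 + 51/100 → 1
L = 11/50 + 49/100 + 1 = 171/100 = 1.71 bits/symbol.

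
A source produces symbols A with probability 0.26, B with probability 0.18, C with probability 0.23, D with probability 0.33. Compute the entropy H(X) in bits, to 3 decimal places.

1.966 bits

H = −Σ pᵢ log₂ pᵢ.
−0.26·log₂(0.26) = 0.5053
−0.18·log₂(0.18) = 0.4453
−0.23·log₂(0.23) = 0.4877
−0.33·log₂(0.33) = 0.5278
Sum ≈ 1.9661 → 1.966 bits.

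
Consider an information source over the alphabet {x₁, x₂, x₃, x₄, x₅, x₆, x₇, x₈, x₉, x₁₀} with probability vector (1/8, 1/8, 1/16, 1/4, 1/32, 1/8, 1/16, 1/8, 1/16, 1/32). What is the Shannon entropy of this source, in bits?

Each probability is a power of 1/2, so log₂(1/p) is an integer.
H = Σ p·log₂(1/p) = 1/8·3 + 1/8·3 + 1/16·4 + 1/4·2 + 1/32·5 + 1/8·3 + 1/16·4 + 1/8·3 + 1/16·4 + 1/32·5 = 3.0625 bits.

3.0625 bits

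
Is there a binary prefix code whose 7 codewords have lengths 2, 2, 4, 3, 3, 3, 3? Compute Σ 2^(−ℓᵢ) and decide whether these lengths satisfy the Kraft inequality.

With common denominator 2^4 = 16: Σ 2^(−ℓᵢ) = 4/16 + 4/16 + 1/16 + 2/16 + 2/16 + 2/16 + 2/16 = 17/16 = 1.0625.
Kraft's inequality requires Σ ≤ 1; here Σ = 1.0625 > 1, so no such prefix code exists.

1.0625; no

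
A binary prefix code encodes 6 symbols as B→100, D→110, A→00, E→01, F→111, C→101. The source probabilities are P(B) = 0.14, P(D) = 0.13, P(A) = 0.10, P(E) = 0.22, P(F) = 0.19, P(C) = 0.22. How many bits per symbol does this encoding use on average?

2.68 bits/symbol

L̄ = Σ pᵢ·ℓᵢ = 0.14·3 + 0.13·3 + 0.10·2 + 0.22·2 + 0.19·3 + 0.22·3 = 2.68 bits/symbol.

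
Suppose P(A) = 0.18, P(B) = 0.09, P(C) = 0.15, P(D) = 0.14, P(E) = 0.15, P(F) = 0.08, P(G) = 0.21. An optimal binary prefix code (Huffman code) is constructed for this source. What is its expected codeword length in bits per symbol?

Repeatedly combine the two least-probable nodes; the expected code length is the sum of the merged weights.
merge 2/25 + 9/100 → 17/100
merge 7/50 + 3/20 → 29/100
merge 3/20 + 17/100 → 8/25
merge 9/50 + 21/100 → 39/100
merge 29/100 + 8/25 → 61/100
merge 39/100 + 61/100 → 1
L = 17/100 + 29/100 + 8/25 + 39/100 + 61/100 + 1 = 139/50 = 2.78 bits/symbol.

2.78 bits/symbol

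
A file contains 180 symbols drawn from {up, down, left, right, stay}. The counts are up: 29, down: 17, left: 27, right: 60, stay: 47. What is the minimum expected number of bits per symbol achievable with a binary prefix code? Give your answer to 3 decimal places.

Probabilities are the counts divided by 180.
Repeatedly combine the two least-probable nodes; the expected code length is the sum of the merged weights.
merge 17/180 + 3/20 → 11/45
merge 29/180 + 11/45 → 73/180
merge 47/180 + 1/3 → 107/180
merge 73/180 + 107/180 → 1
L = 11/45 + 73/180 + 107/180 + 1 = 101/45 ≈ 2.244 bits/symbol.

2.244 bits/symbol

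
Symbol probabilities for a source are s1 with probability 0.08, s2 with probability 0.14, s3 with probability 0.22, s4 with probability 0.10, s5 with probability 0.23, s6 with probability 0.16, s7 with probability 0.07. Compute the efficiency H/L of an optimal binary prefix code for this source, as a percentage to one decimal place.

99.3%

Entropy H = −Σ p log₂ p ≈ 2.6806 bits.
Huffman merges: 7/100+2/25→3/20; 1/10+7/50→6/25; 3/20+4/25→31/100; 11/50+23/100→9/20; 6/25+31/100→11/20; 9/20+11/20→1. L = 27/10 ≈ 2.7000.
Efficiency = H/L = 2.6806/2.7000 = 99.3%.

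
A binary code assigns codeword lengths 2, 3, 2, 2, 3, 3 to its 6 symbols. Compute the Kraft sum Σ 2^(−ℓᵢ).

1.125

With common denominator 2^3 = 8: Σ 2^(−ℓᵢ) = 2/8 + 1/8 + 2/8 + 2/8 + 1/8 + 1/8 = 9/8 = 1.125.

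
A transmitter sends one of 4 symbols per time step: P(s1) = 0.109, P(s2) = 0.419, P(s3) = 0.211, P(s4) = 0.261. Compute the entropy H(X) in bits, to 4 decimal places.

H = −Σ pᵢ log₂ pᵢ.
−0.109·log₂(0.109) = 0.3485
−0.419·log₂(0.419) = 0.5258
−0.211·log₂(0.211) = 0.4736
−0.261·log₂(0.261) = 0.5058
Sum ≈ 1.8538 → 1.8538 bits.

1.8538 bits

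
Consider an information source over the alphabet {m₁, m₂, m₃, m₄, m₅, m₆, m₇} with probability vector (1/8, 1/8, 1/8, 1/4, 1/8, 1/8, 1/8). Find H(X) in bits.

2.75 bits

Each probability is a power of 1/2, so log₂(1/p) is an integer.
H = Σ p·log₂(1/p) = 1/8·3 + 1/8·3 + 1/8·3 + 1/4·2 + 1/8·3 + 1/8·3 + 1/8·3 = 2.75 bits.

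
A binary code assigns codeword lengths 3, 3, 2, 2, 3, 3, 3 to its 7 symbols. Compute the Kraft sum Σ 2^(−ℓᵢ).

With common denominator 2^3 = 8: Σ 2^(−ℓᵢ) = 1/8 + 1/8 + 2/8 + 2/8 + 1/8 + 1/8 + 1/8 = 9/8 = 1.125.

1.125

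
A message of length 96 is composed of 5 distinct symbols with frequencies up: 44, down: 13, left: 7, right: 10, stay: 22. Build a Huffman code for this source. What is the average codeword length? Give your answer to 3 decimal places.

Probabilities are the counts divided by 96.
Repeatedly combine the two least-probable nodes; the expected code length is the sum of the merged weights.
merge 7/96 + 5/48 → 17/96
merge 13/96 + 17/96 → 5/16
merge 11/48 + 5/16 → 13/24
merge 11/24 + 13/24 → 1
L = 17/96 + 5/16 + 13/24 + 1 = 65/32 ≈ 2.031 bits/symbol.

2.031 bits/symbol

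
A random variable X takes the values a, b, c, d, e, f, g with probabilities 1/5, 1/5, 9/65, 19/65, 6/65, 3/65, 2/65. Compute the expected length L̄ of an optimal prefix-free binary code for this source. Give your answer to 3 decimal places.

2.554 bits/symbol

Repeatedly combine the two least-probable nodes; the expected code length is the sum of the merged weights.
merge 2/65 + 3/65 → 1/13
merge 1/13 + 6/65 → 11/65
merge 9/65 + 11/65 → 4/13
merge 1/5 + 1/5 → 2/5
merge 19/65 + 4/13 → 3/5
merge 2/5 + 3/5 → 1
L = 1/13 + 11/65 + 4/13 + 2/5 + 3/5 + 1 = 166/65 ≈ 2.554 bits/symbol.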